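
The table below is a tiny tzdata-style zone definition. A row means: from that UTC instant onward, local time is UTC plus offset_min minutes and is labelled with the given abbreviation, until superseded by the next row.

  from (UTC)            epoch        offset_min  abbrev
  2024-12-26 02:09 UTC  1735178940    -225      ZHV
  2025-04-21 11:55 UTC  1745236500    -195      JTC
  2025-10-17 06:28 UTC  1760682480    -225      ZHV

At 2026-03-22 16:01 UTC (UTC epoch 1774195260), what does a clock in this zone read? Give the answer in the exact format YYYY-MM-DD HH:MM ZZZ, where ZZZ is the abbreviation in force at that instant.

2026-03-22 12:16 ZHV

Query: 2026-03-22 16:01 UTC
Rule 3/3 (ZHV, -03:45): 2025-10-17 06:28 UTC ≤ query < +∞
16·60 + 1 - 225 = 736 min
736 = 0·1440 + 736; 736 = 12·60 + 16 → 12:16, same day
→ 2026-03-22 12:16 ZHV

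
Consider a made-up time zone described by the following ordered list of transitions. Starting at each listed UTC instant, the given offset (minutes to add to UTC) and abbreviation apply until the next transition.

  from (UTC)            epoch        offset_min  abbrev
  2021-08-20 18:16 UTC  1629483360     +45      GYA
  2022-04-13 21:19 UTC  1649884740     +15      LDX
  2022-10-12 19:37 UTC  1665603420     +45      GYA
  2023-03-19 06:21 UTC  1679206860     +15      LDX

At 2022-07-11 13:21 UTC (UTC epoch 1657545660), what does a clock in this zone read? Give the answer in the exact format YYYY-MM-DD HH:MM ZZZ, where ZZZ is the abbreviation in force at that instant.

2022-07-11 13:36 LDX

Query: 2022-07-11 13:21 UTC
Rule 2/4 (LDX, +00:15): 2022-04-13 21:19 UTC ≤ query < 2022-10-12 19:37 UTC
13·60 + 21 + 15 = 816 min
816 = 0·1440 + 816; 816 = 13·60 + 36 → 13:36, same day
→ 2022-07-11 13:36 LDX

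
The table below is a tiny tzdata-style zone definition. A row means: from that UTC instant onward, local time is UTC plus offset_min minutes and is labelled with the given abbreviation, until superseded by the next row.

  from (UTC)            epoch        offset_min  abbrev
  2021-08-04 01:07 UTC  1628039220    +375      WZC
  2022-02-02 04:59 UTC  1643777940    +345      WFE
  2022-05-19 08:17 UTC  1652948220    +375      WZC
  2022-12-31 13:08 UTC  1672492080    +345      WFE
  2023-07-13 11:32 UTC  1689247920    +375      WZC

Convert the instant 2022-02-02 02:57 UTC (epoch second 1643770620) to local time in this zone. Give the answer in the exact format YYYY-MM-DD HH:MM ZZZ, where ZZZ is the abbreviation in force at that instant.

2022-02-02 09:12 WZC

Query: 2022-02-02 02:57 UTC
Rule 1/5 (WZC, +06:15): 2021-08-04 01:07 UTC ≤ query < 2022-02-02 04:59 UTC
2·60 + 57 + 375 = 552 min
552 = 0·1440 + 552; 552 = 9·60 + 12 → 09:12, same day
→ 2022-02-02 09:12 WZC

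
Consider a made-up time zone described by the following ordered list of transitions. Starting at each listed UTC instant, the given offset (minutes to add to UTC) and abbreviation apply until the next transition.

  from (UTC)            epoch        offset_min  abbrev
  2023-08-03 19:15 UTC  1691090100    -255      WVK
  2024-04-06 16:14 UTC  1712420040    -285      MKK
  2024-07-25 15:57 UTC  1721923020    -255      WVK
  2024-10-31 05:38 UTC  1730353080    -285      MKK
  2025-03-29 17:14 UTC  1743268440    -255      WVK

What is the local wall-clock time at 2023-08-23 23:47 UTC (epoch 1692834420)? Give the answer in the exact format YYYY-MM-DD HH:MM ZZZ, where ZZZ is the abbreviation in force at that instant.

Query: 2023-08-23 23:47 UTC
Rule 1/5 (WVK, -04:15): 2023-08-03 19:15 UTC ≤ query < 2024-04-06 16:14 UTC
23·60 + 47 - 255 = 1172 min
1172 = 0·1440 + 1172; 1172 = 19·60 + 32 → 19:32, same day
→ 2023-08-23 19:32 WVK

2023-08-23 19:32 WVK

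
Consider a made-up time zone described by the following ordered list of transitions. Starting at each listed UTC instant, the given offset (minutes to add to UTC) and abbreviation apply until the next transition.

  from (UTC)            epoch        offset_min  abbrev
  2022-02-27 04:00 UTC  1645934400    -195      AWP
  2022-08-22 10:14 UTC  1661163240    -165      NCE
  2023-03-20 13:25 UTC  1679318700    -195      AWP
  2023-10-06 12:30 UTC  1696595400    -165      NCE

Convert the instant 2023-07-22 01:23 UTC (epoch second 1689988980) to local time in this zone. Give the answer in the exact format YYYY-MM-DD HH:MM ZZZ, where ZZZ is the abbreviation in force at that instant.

2023-07-21 22:08 AWP

Query: 2023-07-22 01:23 UTC
Rule 3/4 (AWP, -03:15): 2023-03-20 13:25 UTC ≤ query < 2023-10-06 12:30 UTC
1·60 + 23 - 195 = -112 min
-112 = -1·1440 + 1328; 1328 = 22·60 + 8 → 22:08, 2023-07-22 - 1 day = 2023-07-21
→ 2023-07-21 22:08 AWP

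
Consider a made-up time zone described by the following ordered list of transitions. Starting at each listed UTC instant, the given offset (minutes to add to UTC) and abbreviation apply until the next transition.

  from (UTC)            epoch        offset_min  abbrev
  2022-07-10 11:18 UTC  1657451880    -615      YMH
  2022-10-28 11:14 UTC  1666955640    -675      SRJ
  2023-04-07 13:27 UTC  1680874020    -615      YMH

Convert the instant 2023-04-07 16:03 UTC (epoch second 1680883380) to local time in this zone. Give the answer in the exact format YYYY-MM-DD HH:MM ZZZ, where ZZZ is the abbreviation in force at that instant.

Query: 2023-04-07 16:03 UTC
Rule 3/3 (YMH, -10:15): 2023-04-07 13:27 UTC ≤ query < +∞
16·60 + 3 - 615 = 348 min
348 = 0·1440 + 348; 348 = 5·60 + 48 → 05:48, same day
→ 2023-04-07 05:48 YMH

2023-04-07 05:48 YMH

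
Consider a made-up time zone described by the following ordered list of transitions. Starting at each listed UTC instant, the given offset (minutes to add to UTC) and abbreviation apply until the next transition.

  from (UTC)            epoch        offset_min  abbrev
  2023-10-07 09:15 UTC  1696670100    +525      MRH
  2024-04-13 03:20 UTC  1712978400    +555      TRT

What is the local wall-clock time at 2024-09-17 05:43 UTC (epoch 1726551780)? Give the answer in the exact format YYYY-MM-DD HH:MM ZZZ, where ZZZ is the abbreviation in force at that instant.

2024-09-17 14:58 TRT

Query: 2024-09-17 05:43 UTC
Rule 2/2 (TRT, +09:15): 2024-04-13 03:20 UTC ≤ query < +∞
5·60 + 43 + 555 = 898 min
898 = 0·1440 + 898; 898 = 14·60 + 58 → 14:58, same day
→ 2024-09-17 14:58 TRT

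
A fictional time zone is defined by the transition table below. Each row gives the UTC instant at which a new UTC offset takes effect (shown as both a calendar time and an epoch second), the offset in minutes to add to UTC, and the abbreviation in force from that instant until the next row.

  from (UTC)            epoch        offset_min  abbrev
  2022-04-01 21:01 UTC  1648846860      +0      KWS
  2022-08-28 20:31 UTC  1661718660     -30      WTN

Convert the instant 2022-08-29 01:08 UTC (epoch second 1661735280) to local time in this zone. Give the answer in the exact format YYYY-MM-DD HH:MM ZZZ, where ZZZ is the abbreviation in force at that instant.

Query: 2022-08-29 01:08 UTC
Rule 2/2 (WTN, -00:30): 2022-08-28 20:31 UTC ≤ query < +∞
1·60 + 8 - 30 = 38 min
38 = 0·1440 + 38; 38 = 0·60 + 38 → 00:38, same day
→ 2022-08-29 00:38 WTN

2022-08-29 00:38 WTN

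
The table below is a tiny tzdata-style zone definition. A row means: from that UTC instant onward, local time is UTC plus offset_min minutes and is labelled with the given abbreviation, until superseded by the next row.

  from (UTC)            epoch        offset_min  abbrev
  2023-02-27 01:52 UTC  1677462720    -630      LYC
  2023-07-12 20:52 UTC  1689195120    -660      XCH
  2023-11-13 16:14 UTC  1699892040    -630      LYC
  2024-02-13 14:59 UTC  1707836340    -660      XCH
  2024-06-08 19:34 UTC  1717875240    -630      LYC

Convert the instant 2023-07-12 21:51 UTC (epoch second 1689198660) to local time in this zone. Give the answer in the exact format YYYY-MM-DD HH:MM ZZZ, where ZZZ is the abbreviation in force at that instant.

Query: 2023-07-12 21:51 UTC
Rule 2/5 (XCH, -11:00): 2023-07-12 20:52 UTC ≤ query < 2023-11-13 16:14 UTC
21·60 + 51 - 660 = 651 min
651 = 0·1440 + 651; 651 = 10·60 + 51 → 10:51, same day
→ 2023-07-12 10:51 XCH

2023-07-12 10:51 XCH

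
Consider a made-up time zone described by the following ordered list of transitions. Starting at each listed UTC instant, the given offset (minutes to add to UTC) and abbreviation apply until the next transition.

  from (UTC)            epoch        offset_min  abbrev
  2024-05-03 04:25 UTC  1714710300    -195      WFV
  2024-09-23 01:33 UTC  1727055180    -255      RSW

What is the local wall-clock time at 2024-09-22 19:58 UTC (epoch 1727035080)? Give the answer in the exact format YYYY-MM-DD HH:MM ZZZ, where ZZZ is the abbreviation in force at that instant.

2024-09-22 16:43 WFV

Query: 2024-09-22 19:58 UTC
Rule 1/2 (WFV, -03:15): 2024-05-03 04:25 UTC ≤ query < 2024-09-23 01:33 UTC
19·60 + 58 - 195 = 1003 min
1003 = 0·1440 + 1003; 1003 = 16·60 + 43 → 16:43, same day
→ 2024-09-22 16:43 WFV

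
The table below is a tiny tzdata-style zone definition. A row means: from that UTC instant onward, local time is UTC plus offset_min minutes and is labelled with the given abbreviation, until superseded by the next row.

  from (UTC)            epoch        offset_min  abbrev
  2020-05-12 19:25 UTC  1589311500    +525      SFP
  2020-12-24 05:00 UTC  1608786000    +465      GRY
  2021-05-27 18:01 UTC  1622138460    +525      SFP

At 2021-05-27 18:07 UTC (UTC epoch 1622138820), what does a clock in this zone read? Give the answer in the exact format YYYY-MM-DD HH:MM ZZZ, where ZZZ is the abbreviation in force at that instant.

2021-05-28 02:52 SFP

Query: 2021-05-27 18:07 UTC
Rule 3/3 (SFP, +08:45): 2021-05-27 18:01 UTC ≤ query < +∞
18·60 + 7 + 525 = 1612 min
1612 = 1·1440 + 172; 172 = 2·60 + 52 → 02:52, 2021-05-27 + 1 day = 2021-05-28
→ 2021-05-28 02:52 SFP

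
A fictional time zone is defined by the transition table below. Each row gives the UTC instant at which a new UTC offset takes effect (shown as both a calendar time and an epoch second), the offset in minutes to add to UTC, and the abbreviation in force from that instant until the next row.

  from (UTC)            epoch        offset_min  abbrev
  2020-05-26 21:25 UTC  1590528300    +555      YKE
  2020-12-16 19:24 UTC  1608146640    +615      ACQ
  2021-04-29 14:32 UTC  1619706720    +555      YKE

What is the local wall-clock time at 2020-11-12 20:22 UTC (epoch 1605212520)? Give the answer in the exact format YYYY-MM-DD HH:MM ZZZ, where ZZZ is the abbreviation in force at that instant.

2020-11-13 05:37 YKE

Query: 2020-11-12 20:22 UTC
Rule 1/3 (YKE, +09:15): 2020-05-26 21:25 UTC ≤ query < 2020-12-16 19:24 UTC
20·60 + 22 + 555 = 1777 min
1777 = 1·1440 + 337; 337 = 5·60 + 37 → 05:37, 2020-11-12 + 1 day = 2020-11-13
→ 2020-11-13 05:37 YKE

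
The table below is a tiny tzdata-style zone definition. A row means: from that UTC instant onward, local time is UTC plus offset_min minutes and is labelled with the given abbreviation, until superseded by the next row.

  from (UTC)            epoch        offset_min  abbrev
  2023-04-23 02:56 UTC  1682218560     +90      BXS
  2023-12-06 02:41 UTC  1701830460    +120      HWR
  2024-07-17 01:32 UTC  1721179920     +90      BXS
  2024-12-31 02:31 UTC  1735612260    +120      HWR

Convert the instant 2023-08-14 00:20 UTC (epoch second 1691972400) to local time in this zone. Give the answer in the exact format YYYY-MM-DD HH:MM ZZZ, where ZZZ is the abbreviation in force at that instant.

Query: 2023-08-14 00:20 UTC
Rule 1/4 (BXS, +01:30): 2023-04-23 02:56 UTC ≤ query < 2023-12-06 02:41 UTC
0·60 + 20 + 90 = 110 min
110 = 0·1440 + 110; 110 = 1·60 + 50 → 01:50, same day
→ 2023-08-14 01:50 BXS

2023-08-14 01:50 BXS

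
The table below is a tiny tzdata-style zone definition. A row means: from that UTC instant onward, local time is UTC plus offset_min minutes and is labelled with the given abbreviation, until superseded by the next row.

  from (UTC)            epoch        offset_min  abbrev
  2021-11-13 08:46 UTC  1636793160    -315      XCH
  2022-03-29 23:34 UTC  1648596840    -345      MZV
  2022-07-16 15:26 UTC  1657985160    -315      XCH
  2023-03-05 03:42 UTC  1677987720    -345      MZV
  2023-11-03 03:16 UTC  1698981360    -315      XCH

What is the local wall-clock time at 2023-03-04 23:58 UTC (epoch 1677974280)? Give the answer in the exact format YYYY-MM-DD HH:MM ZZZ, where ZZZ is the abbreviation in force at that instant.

2023-03-04 18:43 XCH

Query: 2023-03-04 23:58 UTC
Rule 3/5 (XCH, -05:15): 2022-07-16 15:26 UTC ≤ query < 2023-03-05 03:42 UTC
23·60 + 58 - 315 = 1123 min
1123 = 0·1440 + 1123; 1123 = 18·60 + 43 → 18:43, same day
→ 2023-03-04 18:43 XCH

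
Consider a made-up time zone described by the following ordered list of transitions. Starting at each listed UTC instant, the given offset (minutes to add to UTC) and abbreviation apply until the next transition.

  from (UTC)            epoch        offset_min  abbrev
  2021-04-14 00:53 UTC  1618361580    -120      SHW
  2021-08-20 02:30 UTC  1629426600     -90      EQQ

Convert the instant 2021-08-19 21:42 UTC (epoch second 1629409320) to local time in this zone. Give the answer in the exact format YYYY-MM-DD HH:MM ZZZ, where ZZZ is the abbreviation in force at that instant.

Query: 2021-08-19 21:42 UTC
Rule 1/2 (SHW, -02:00): 2021-04-14 00:53 UTC ≤ query < 2021-08-20 02:30 UTC
21·60 + 42 - 120 = 1182 min
1182 = 0·1440 + 1182; 1182 = 19·60 + 42 → 19:42, same day
→ 2021-08-19 19:42 SHW

2021-08-19 19:42 SHW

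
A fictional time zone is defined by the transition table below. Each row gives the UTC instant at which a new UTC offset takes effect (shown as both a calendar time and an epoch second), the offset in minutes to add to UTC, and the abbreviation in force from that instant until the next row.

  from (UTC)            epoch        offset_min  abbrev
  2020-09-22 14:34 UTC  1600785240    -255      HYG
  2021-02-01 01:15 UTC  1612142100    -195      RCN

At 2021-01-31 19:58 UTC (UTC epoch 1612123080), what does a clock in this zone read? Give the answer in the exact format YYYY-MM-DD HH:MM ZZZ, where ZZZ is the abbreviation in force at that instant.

2021-01-31 15:43 HYG

Query: 2021-01-31 19:58 UTC
Rule 1/2 (HYG, -04:15): 2020-09-22 14:34 UTC ≤ query < 2021-02-01 01:15 UTC
19·60 + 58 - 255 = 943 min
943 = 0·1440 + 943; 943 = 15·60 + 43 → 15:43, same day
→ 2021-01-31 15:43 HYG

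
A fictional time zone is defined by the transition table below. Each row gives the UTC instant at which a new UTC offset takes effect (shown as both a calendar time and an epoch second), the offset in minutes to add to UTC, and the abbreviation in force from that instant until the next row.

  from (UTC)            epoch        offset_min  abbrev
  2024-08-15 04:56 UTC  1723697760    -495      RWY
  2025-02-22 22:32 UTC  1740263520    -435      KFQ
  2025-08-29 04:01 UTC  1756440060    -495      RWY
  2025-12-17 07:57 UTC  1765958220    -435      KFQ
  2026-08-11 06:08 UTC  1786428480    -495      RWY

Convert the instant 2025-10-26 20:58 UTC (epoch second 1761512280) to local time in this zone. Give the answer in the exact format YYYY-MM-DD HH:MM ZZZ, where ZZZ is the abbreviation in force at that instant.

Query: 2025-10-26 20:58 UTC
Rule 3/5 (RWY, -08:15): 2025-08-29 04:01 UTC ≤ query < 2025-12-17 07:57 UTC
20·60 + 58 - 495 = 763 min
763 = 0·1440 + 763; 763 = 12·60 + 43 → 12:43, same day
→ 2025-10-26 12:43 RWY

2025-10-26 12:43 RWY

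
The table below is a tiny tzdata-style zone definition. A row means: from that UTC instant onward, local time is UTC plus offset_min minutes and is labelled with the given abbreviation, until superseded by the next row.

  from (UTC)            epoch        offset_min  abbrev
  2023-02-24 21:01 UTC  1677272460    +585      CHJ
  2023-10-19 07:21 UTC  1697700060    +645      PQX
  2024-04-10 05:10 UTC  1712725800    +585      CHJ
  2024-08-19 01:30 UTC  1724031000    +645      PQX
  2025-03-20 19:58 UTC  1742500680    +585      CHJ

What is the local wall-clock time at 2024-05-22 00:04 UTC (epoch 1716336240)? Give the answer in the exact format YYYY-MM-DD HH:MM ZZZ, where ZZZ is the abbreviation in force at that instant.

Query: 2024-05-22 00:04 UTC
Rule 3/5 (CHJ, +09:45): 2024-04-10 05:10 UTC ≤ query < 2024-08-19 01:30 UTC
0·60 + 4 + 585 = 589 min
589 = 0·1440 + 589; 589 = 9·60 + 49 → 09:49, same day
→ 2024-05-22 09:49 CHJ

2024-05-22 09:49 CHJ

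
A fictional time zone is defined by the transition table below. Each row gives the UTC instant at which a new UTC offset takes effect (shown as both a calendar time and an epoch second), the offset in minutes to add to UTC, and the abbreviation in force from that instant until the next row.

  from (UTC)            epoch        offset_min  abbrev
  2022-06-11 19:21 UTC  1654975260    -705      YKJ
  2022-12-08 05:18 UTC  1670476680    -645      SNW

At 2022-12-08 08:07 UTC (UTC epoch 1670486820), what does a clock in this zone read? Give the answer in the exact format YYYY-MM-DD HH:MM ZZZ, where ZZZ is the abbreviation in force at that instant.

2022-12-07 21:22 SNW

Query: 2022-12-08 08:07 UTC
Rule 2/2 (SNW, -10:45): 2022-12-08 05:18 UTC ≤ query < +∞
8·60 + 7 - 645 = -158 min
-158 = -1·1440 + 1282; 1282 = 21·60 + 22 → 21:22, 2022-12-08 - 1 day = 2022-12-07
→ 2022-12-07 21:22 SNW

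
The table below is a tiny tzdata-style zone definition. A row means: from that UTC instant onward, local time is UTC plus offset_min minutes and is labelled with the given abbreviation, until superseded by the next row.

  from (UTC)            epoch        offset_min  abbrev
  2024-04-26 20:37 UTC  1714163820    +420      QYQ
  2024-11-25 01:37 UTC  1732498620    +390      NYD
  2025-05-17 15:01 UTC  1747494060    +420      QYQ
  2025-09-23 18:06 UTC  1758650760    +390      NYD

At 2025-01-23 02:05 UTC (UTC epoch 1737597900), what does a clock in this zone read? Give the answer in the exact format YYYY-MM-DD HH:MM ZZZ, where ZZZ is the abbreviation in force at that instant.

Query: 2025-01-23 02:05 UTC
Rule 2/4 (NYD, +06:30): 2024-11-25 01:37 UTC ≤ query < 2025-05-17 15:01 UTC
2·60 + 5 + 390 = 515 min
515 = 0·1440 + 515; 515 = 8·60 + 35 → 08:35, same day
→ 2025-01-23 08:35 NYD

2025-01-23 08:35 NYD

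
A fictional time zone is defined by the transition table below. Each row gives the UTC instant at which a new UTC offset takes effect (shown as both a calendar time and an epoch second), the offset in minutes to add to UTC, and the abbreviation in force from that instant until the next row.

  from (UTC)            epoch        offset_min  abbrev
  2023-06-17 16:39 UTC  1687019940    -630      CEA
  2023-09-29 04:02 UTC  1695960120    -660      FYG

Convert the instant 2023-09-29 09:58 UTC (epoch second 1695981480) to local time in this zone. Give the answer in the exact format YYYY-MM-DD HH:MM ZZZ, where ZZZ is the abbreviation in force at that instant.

2023-09-28 22:58 FYG

Query: 2023-09-29 09:58 UTC
Rule 2/2 (FYG, -11:00): 2023-09-29 04:02 UTC ≤ query < +∞
9·60 + 58 - 660 = -62 min
-62 = -1·1440 + 1378; 1378 = 22·60 + 58 → 22:58, 2023-09-29 - 1 day = 2023-09-28
→ 2023-09-28 22:58 FYG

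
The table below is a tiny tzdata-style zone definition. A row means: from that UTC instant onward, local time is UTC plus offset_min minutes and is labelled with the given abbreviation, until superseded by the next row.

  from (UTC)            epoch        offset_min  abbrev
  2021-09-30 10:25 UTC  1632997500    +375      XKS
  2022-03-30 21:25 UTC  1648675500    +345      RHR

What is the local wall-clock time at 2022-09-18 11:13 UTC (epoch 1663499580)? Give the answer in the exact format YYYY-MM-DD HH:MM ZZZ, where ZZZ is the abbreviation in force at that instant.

2022-09-18 16:58 RHR

Query: 2022-09-18 11:13 UTC
Rule 2/2 (RHR, +05:45): 2022-03-30 21:25 UTC ≤ query < +∞
11·60 + 13 + 345 = 1018 min
1018 = 0·1440 + 1018; 1018 = 16·60 + 58 → 16:58, same day
→ 2022-09-18 16:58 RHR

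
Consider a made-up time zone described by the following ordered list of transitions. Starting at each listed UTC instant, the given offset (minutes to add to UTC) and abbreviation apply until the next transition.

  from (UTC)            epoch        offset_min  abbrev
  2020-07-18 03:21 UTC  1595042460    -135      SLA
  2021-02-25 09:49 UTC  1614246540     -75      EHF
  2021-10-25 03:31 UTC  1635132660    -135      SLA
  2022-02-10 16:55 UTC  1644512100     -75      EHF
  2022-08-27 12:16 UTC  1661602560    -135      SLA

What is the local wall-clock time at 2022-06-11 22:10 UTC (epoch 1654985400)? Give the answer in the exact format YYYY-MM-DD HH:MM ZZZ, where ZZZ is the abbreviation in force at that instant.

2022-06-11 20:55 EHF

Query: 2022-06-11 22:10 UTC
Rule 4/5 (EHF, -01:15): 2022-02-10 16:55 UTC ≤ query < 2022-08-27 12:16 UTC
22·60 + 10 - 75 = 1255 min
1255 = 0·1440 + 1255; 1255 = 20·60 + 55 → 20:55, same day
→ 2022-06-11 20:55 EHF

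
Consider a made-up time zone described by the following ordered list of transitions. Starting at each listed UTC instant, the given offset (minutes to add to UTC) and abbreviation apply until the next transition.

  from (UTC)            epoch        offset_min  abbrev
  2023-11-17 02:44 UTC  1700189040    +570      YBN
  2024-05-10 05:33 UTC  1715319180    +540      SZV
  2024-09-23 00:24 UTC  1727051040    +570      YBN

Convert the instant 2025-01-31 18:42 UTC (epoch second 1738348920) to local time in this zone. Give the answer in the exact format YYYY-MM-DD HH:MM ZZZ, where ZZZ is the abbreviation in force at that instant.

2025-02-01 04:12 YBN

Query: 2025-01-31 18:42 UTC
Rule 3/3 (YBN, +09:30): 2024-09-23 00:24 UTC ≤ query < +∞
18·60 + 42 + 570 = 1692 min
1692 = 1·1440 + 252; 252 = 4·60 + 12 → 04:12, 2025-01-31 + 1 day = 2025-02-01
→ 2025-02-01 04:12 YBN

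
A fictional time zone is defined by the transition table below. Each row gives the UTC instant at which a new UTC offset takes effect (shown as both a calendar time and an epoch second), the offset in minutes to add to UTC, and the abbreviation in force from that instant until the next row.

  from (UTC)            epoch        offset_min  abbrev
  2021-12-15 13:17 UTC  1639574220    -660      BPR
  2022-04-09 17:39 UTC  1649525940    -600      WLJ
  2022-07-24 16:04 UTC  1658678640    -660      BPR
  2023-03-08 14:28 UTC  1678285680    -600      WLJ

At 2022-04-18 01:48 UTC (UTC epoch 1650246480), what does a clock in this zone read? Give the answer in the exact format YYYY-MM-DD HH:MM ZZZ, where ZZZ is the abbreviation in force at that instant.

Query: 2022-04-18 01:48 UTC
Rule 2/4 (WLJ, -10:00): 2022-04-09 17:39 UTC ≤ query < 2022-07-24 16:04 UTC
1·60 + 48 - 600 = -492 min
-492 = -1·1440 + 948; 948 = 15·60 + 48 → 15:48, 2022-04-18 - 1 day = 2022-04-17
→ 2022-04-17 15:48 WLJ

2022-04-17 15:48 WLJ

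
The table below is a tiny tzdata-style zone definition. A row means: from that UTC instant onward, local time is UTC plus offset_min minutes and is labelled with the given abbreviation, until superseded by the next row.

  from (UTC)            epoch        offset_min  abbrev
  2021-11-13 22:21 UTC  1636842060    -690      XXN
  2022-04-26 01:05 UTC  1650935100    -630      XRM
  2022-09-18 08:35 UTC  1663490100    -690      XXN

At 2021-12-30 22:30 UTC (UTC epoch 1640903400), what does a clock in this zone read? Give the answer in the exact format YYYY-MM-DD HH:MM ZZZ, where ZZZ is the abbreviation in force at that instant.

Query: 2021-12-30 22:30 UTC
Rule 1/3 (XXN, -11:30): 2021-11-13 22:21 UTC ≤ query < 2022-04-26 01:05 UTC
22·60 + 30 - 690 = 660 min
660 = 0·1440 + 660; 660 = 11·60 + 0 → 11:00, same day
→ 2021-12-30 11:00 XXN

2021-12-30 11:00 XXN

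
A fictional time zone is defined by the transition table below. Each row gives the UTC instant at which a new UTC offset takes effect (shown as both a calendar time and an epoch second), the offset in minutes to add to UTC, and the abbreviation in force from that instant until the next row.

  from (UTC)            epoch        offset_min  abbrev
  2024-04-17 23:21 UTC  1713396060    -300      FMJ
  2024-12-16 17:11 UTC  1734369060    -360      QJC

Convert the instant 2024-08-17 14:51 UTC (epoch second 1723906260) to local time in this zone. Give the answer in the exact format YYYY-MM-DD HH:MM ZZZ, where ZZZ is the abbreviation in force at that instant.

2024-08-17 09:51 FMJ

Query: 2024-08-17 14:51 UTC
Rule 1/2 (FMJ, -05:00): 2024-04-17 23:21 UTC ≤ query < 2024-12-16 17:11 UTC
14·60 + 51 - 300 = 591 min
591 = 0·1440 + 591; 591 = 9·60 + 51 → 09:51, same day
→ 2024-08-17 09:51 FMJ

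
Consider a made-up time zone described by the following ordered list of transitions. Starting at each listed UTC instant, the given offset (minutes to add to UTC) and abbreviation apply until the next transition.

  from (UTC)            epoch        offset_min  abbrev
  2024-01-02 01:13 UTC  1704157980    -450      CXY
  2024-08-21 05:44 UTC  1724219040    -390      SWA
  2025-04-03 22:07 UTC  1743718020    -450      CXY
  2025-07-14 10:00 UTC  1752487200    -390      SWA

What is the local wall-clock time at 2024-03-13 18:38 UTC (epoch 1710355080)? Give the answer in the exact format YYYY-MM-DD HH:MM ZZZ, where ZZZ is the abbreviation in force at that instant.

Query: 2024-03-13 18:38 UTC
Rule 1/4 (CXY, -07:30): 2024-01-02 01:13 UTC ≤ query < 2024-08-21 05:44 UTC
18·60 + 38 - 450 = 668 min
668 = 0·1440 + 668; 668 = 11·60 + 8 → 11:08, same day
→ 2024-03-13 11:08 CXY

2024-03-13 11:08 CXY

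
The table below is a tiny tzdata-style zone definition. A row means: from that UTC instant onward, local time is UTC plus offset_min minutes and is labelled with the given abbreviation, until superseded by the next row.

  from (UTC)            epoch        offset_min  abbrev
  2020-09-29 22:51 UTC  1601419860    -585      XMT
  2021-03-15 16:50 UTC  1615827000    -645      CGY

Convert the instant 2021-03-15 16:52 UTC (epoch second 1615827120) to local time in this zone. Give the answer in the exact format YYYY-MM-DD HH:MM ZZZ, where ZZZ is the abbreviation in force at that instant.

2021-03-15 06:07 CGY

Query: 2021-03-15 16:52 UTC
Rule 2/2 (CGY, -10:45): 2021-03-15 16:50 UTC ≤ query < +∞
16·60 + 52 - 645 = 367 min
367 = 0·1440 + 367; 367 = 6·60 + 7 → 06:07, same day
→ 2021-03-15 06:07 CGY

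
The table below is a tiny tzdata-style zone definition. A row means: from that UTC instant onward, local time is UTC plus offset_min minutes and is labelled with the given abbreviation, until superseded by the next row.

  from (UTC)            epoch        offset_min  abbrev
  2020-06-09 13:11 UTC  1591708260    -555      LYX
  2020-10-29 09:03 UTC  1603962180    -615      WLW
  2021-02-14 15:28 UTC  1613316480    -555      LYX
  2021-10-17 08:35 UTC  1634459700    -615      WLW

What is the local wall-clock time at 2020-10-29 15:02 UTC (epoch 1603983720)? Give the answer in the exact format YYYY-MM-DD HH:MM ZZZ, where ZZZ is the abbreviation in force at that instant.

2020-10-29 04:47 WLW

Query: 2020-10-29 15:02 UTC
Rule 2/4 (WLW, -10:15): 2020-10-29 09:03 UTC ≤ query < 2021-02-14 15:28 UTC
15·60 + 2 - 615 = 287 min
287 = 0·1440 + 287; 287 = 4·60 + 47 → 04:47, same day
→ 2020-10-29 04:47 WLW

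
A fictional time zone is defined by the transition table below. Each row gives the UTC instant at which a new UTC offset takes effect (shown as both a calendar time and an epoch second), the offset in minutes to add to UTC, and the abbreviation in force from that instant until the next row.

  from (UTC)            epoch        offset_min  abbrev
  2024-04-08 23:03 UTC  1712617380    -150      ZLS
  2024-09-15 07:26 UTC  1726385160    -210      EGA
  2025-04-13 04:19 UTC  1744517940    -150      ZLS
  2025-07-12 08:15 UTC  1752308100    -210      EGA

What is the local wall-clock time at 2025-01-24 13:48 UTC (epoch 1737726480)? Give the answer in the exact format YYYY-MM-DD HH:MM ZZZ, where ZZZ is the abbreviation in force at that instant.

Query: 2025-01-24 13:48 UTC
Rule 2/4 (EGA, -03:30): 2024-09-15 07:26 UTC ≤ query < 2025-04-13 04:19 UTC
13·60 + 48 - 210 = 618 min
618 = 0·1440 + 618; 618 = 10·60 + 18 → 10:18, same day
→ 2025-01-24 10:18 EGA

2025-01-24 10:18 EGA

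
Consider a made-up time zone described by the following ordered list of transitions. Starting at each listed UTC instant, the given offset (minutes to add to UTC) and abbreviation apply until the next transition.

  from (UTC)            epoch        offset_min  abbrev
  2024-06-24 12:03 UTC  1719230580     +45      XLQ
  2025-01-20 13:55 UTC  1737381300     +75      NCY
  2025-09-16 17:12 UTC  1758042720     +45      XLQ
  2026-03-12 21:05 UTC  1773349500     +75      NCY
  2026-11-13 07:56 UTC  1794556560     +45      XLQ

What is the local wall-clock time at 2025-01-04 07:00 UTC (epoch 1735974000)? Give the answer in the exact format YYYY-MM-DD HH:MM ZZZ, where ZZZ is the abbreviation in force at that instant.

Query: 2025-01-04 07:00 UTC
Rule 1/5 (XLQ, +00:45): 2024-06-24 12:03 UTC ≤ query < 2025-01-20 13:55 UTC
7·60 + 0 + 45 = 465 min
465 = 0·1440 + 465; 465 = 7·60 + 45 → 07:45, same day
→ 2025-01-04 07:45 XLQ

2025-01-04 07:45 XLQ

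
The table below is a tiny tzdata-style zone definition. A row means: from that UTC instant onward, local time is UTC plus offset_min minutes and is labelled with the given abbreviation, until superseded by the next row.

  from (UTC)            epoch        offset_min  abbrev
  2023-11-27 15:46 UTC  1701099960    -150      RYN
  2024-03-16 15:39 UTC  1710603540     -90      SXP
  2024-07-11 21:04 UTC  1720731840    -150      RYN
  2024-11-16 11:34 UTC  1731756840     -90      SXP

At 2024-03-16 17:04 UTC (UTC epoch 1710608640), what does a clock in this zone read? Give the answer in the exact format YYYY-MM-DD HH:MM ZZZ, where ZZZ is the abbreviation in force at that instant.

2024-03-16 15:34 SXP

Query: 2024-03-16 17:04 UTC
Rule 2/4 (SXP, -01:30): 2024-03-16 15:39 UTC ≤ query < 2024-07-11 21:04 UTC
17·60 + 4 - 90 = 934 min
934 = 0·1440 + 934; 934 = 15·60 + 34 → 15:34, same day
→ 2024-03-16 15:34 SXP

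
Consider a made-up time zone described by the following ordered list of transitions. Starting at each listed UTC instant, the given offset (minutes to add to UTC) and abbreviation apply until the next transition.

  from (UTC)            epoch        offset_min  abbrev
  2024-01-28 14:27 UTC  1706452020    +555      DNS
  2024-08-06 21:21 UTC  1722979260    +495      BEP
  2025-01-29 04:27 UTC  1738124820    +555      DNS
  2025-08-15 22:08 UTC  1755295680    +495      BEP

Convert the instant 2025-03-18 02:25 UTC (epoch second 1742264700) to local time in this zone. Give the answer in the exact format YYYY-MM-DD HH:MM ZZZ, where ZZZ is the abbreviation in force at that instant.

Query: 2025-03-18 02:25 UTC
Rule 3/4 (DNS, +09:15): 2025-01-29 04:27 UTC ≤ query < 2025-08-15 22:08 UTC
2·60 + 25 + 555 = 700 min
700 = 0·1440 + 700; 700 = 11·60 + 40 → 11:40, same day
→ 2025-03-18 11:40 DNS

2025-03-18 11:40 DNS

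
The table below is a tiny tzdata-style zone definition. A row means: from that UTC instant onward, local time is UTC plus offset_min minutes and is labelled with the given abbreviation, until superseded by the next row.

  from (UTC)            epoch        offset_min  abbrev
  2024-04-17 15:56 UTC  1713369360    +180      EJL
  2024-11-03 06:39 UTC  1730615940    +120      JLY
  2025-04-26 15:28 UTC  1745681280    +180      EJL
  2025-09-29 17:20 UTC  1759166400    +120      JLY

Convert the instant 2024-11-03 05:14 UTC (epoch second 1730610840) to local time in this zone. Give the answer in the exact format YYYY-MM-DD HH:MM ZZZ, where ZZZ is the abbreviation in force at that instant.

Query: 2024-11-03 05:14 UTC
Rule 1/4 (EJL, +03:00): 2024-04-17 15:56 UTC ≤ query < 2024-11-03 06:39 UTC
5·60 + 14 + 180 = 494 min
494 = 0·1440 + 494; 494 = 8·60 + 14 → 08:14, same day
→ 2024-11-03 08:14 EJL

2024-11-03 08:14 EJL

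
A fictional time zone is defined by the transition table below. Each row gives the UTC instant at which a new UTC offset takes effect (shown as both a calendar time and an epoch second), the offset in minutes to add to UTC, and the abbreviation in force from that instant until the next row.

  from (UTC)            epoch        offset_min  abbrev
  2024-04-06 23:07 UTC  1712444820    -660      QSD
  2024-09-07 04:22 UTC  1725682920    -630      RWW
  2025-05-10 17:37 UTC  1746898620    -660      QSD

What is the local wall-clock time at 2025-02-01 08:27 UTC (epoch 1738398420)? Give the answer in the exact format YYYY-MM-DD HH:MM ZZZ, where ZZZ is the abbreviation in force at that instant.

Query: 2025-02-01 08:27 UTC
Rule 2/3 (RWW, -10:30): 2024-09-07 04:22 UTC ≤ query < 2025-05-10 17:37 UTC
8·60 + 27 - 630 = -123 min
-123 = -1·1440 + 1317; 1317 = 21·60 + 57 → 21:57, 2025-02-01 - 1 day = 2025-01-31
→ 2025-01-31 21:57 RWW

2025-01-31 21:57 RWW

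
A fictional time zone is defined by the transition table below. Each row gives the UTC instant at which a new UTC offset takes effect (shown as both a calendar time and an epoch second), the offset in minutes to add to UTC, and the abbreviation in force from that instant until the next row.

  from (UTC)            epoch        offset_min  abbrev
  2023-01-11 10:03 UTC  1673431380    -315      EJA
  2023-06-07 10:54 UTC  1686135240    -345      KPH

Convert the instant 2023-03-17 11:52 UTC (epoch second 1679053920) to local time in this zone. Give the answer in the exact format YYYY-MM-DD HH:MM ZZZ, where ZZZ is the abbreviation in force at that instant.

2023-03-17 06:37 EJA

Query: 2023-03-17 11:52 UTC
Rule 1/2 (EJA, -05:15): 2023-01-11 10:03 UTC ≤ query < 2023-06-07 10:54 UTC
11·60 + 52 - 315 = 397 min
397 = 0·1440 + 397; 397 = 6·60 + 37 → 06:37, same day
→ 2023-03-17 06:37 EJA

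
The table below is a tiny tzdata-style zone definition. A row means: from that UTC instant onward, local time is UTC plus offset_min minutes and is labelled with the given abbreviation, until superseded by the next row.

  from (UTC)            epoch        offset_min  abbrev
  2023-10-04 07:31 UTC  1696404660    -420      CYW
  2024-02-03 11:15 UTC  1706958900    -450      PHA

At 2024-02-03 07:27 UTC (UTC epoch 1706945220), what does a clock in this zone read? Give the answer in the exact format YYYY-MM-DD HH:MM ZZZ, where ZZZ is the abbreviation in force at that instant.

2024-02-03 00:27 CYW

Query: 2024-02-03 07:27 UTC
Rule 1/2 (CYW, -07:00): 2023-10-04 07:31 UTC ≤ query < 2024-02-03 11:15 UTC
7·60 + 27 - 420 = 27 min
27 = 0·1440 + 27; 27 = 0·60 + 27 → 00:27, same day
→ 2024-02-03 00:27 CYW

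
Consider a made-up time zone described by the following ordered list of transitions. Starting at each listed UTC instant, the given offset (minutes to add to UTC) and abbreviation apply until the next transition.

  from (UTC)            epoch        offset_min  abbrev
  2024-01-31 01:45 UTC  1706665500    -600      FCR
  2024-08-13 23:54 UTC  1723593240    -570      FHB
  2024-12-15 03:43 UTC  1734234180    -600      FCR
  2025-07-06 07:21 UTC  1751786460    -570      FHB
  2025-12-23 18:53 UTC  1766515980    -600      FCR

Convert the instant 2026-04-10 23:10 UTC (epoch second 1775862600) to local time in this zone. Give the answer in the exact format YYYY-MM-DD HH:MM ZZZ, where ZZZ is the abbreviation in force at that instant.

2026-04-10 13:10 FCR

Query: 2026-04-10 23:10 UTC
Rule 5/5 (FCR, -10:00): 2025-12-23 18:53 UTC ≤ query < +∞
23·60 + 10 - 600 = 790 min
790 = 0·1440 + 790; 790 = 13·60 + 10 → 13:10, same day
→ 2026-04-10 13:10 FCR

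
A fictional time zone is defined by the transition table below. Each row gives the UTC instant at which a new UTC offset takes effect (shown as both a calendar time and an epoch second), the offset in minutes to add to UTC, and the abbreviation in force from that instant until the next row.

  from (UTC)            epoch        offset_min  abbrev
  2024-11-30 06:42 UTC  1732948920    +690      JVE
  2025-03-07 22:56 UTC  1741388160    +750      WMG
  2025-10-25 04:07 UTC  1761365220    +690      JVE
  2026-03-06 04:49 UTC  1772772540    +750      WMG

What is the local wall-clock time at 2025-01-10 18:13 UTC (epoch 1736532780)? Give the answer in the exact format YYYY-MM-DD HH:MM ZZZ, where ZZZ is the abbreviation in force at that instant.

Query: 2025-01-10 18:13 UTC
Rule 1/4 (JVE, +11:30): 2024-11-30 06:42 UTC ≤ query < 2025-03-07 22:56 UTC
18·60 + 13 + 690 = 1783 min
1783 = 1·1440 + 343; 343 = 5·60 + 43 → 05:43, 2025-01-10 + 1 day = 2025-01-11
→ 2025-01-11 05:43 JVE

2025-01-11 05:43 JVE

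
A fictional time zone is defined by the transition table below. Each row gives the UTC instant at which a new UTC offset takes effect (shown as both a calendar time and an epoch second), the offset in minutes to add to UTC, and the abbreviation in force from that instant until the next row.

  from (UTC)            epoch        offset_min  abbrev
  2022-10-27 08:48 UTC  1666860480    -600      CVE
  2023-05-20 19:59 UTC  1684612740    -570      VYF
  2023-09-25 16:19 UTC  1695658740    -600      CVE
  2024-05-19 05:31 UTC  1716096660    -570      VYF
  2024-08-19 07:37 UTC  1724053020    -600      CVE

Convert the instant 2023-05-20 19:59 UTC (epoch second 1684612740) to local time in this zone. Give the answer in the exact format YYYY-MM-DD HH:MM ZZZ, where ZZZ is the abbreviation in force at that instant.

Query: 2023-05-20 19:59 UTC
Rule 2/5 (VYF, -09:30): 2023-05-20 19:59 UTC ≤ query < 2023-09-25 16:19 UTC
19·60 + 59 - 570 = 629 min
629 = 0·1440 + 629; 629 = 10·60 + 29 → 10:29, same day
→ 2023-05-20 10:29 VYF

2023-05-20 10:29 VYF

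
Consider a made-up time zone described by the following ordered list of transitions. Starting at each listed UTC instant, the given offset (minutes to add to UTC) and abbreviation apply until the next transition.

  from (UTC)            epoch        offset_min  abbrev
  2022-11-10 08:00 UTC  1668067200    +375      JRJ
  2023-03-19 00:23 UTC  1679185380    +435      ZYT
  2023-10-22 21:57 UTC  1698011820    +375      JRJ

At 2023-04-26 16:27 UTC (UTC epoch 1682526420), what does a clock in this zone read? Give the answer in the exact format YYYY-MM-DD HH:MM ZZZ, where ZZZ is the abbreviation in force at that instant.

2023-04-26 23:42 ZYT

Query: 2023-04-26 16:27 UTC
Rule 2/3 (ZYT, +07:15): 2023-03-19 00:23 UTC ≤ query < 2023-10-22 21:57 UTC
16·60 + 27 + 435 = 1422 min
1422 = 0·1440 + 1422; 1422 = 23·60 + 42 → 23:42, same day
→ 2023-04-26 23:42 ZYT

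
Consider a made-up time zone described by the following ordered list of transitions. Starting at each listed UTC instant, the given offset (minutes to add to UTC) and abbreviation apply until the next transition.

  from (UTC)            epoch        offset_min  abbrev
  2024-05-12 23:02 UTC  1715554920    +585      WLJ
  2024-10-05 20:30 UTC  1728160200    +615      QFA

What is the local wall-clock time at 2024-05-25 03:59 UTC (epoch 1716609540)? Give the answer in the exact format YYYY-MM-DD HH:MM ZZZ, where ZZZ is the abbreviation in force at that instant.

Query: 2024-05-25 03:59 UTC
Rule 1/2 (WLJ, +09:45): 2024-05-12 23:02 UTC ≤ query < 2024-10-05 20:30 UTC
3·60 + 59 + 585 = 824 min
824 = 0·1440 + 824; 824 = 13·60 + 44 → 13:44, same day
→ 2024-05-25 13:44 WLJ

2024-05-25 13:44 WLJ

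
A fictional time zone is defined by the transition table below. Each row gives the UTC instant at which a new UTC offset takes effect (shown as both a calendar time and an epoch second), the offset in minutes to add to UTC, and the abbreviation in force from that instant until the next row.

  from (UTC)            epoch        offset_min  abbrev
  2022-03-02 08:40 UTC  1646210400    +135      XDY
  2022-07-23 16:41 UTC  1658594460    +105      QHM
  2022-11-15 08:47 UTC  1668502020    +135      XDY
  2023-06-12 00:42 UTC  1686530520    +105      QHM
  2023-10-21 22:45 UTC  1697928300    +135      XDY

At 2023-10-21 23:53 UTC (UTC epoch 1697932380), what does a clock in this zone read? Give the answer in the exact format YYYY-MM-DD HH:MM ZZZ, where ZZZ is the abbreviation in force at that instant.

2023-10-22 02:08 XDY

Query: 2023-10-21 23:53 UTC
Rule 5/5 (XDY, +02:15): 2023-10-21 22:45 UTC ≤ query < +∞
23·60 + 53 + 135 = 1568 min
1568 = 1·1440 + 128; 128 = 2·60 + 8 → 02:08, 2023-10-21 + 1 day = 2023-10-22
→ 2023-10-22 02:08 XDY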